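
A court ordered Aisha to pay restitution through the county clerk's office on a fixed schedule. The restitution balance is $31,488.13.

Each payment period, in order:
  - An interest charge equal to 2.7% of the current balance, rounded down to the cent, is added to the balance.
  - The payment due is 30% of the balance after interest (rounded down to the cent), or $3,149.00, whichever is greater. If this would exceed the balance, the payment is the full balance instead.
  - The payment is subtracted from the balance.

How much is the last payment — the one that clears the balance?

$2,554.91

Payment period 1: opening $31,488.13; interest $850.17 → $32,338.30; payment $9,701.49; balance $22,636.81
Payment period 2: opening $22,636.81; interest $611.19 → $23,248.00; payment $6,974.40; balance $16,273.60
Payment period 3: opening $16,273.60; interest $439.38 → $16,712.98; payment $5,013.89; balance $11,699.09
Payment period 4: opening $11,699.09; interest $315.87 → $12,014.96; payment $3,604.48; balance $8,410.48
Payment period 5: opening $8,410.48; interest $227.08 → $8,637.56; payment $3,149.00; balance $5,488.56
Payment period 6: opening $5,488.56; interest $148.19 → $5,636.75; payment $3,149.00; balance $2,487.75
Payment period 7: opening $2,487.75; interest $67.16 → $2,554.91; payment $2,554.91; balance $0.00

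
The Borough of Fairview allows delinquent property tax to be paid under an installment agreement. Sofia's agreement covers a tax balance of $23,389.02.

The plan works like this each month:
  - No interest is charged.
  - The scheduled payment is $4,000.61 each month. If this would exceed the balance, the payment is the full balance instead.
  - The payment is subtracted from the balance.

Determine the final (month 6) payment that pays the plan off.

Month 1: opening $23,389.02; payment $4,000.61; balance $19,388.41
Month 2: opening $19,388.41; payment $4,000.61; balance $15,387.80
Month 3: opening $15,387.80; payment $4,000.61; balance $11,387.19
Month 4: opening $11,387.19; payment $4,000.61; balance $7,386.58
Month 5: opening $7,386.58; payment $4,000.61; balance $3,385.97
Month 6: opening $3,385.97; payment $3,385.97; balance $0.00

$3,385.97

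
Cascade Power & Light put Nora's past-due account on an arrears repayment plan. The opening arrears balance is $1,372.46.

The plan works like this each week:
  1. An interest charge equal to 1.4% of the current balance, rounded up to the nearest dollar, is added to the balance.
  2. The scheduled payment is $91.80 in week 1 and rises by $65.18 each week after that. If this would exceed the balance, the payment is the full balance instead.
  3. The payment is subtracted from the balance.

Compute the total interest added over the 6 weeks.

# | Opening | Interest | Payment | End bal
1 | $1,372.46 | $20.00 | $91.80 | $1,300.66
2 | $1,300.66 | $19.00 | $156.98 | $1,162.68
3 | $1,162.68 | $17.00 | $222.16 | $957.52
4 | $957.52 | $14.00 | $287.34 | $684.18
5 | $684.18 | $10.00 | $352.52 | $341.66
6 | $341.66 | $5.00 | $346.66 | $0.00
Total interest: $20.00 + $19.00 + $17.00 + $14.00 + $10.00 + $5.00 = $85.00

$85.00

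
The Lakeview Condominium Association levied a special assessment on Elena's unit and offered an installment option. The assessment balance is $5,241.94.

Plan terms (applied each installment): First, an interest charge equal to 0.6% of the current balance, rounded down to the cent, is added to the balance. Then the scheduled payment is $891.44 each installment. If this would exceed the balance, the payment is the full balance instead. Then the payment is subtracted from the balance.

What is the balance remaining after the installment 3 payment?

$2,646.46

Installment 1: $5,241.94 +$31.45 interest = $5,273.39; pay $891.44 → $4,381.95
Installment 2: $4,381.95 +$26.29 interest = $4,408.24; pay $891.44 → $3,516.80
Installment 3: $3,516.80 +$21.10 interest = $3,537.90; pay $891.44 → $2,646.46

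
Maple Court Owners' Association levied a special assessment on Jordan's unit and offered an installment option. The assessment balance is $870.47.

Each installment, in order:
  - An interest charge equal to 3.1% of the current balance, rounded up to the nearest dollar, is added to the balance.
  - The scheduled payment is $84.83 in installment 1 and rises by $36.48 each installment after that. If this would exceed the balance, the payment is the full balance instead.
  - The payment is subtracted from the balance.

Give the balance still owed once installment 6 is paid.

# | Opening | Interest | Payment | End bal
1 | $870.47 | $27.00 | $84.83 | $812.64
2 | $812.64 | $26.00 | $121.31 | $717.33
3 | $717.33 | $23.00 | $157.79 | $582.54
4 | $582.54 | $19.00 | $194.27 | $407.27
5 | $407.27 | $13.00 | $230.75 | $189.52
6 | $189.52 | $6.00 | $195.52 | $0.00

$0.00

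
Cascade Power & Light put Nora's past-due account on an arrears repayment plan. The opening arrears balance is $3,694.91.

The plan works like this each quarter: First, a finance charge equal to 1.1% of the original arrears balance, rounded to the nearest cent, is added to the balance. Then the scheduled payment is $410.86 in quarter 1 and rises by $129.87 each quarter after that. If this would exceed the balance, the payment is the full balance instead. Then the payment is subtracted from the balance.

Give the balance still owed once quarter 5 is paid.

$545.11

# | Opening | Interest | Payment | End bal
1 | $3,694.91 | $40.64 | $410.86 | $3,324.69
2 | $3,324.69 | $40.64 | $540.73 | $2,824.60
3 | $2,824.60 | $40.64 | $670.60 | $2,194.64
4 | $2,194.64 | $40.64 | $800.47 | $1,434.81
5 | $1,434.81 | $40.64 | $930.34 | $545.11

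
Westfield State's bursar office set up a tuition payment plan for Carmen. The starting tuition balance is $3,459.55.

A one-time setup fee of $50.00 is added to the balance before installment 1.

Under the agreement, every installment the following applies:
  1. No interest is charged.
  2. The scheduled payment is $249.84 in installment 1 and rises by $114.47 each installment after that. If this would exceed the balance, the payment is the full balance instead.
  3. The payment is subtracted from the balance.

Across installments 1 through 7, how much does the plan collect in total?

Installment 1: $3,509.55 − $249.84 → $3,259.71
Installment 2: $3,259.71 − $364.31 → $2,895.40
Installment 3: $2,895.40 − $478.78 → $2,416.62
Installment 4: $2,416.62 − $593.25 → $1,823.37
Installment 5: $1,823.37 − $707.72 → $1,115.65
Installment 6: $1,115.65 − $822.19 → $293.46
Installment 7: $293.46 − $293.46 → $0.00
Total paid: $3,509.55

$3,509.55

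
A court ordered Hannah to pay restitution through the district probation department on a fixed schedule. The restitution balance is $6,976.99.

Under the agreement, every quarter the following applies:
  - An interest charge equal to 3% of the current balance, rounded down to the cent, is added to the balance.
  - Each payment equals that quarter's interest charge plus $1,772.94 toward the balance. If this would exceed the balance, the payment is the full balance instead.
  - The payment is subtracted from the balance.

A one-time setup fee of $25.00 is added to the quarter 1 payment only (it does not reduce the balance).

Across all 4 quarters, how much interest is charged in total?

$518.09

Quarter 1: $6,976.99 +$209.30 interest = $7,186.29; pay $1,982.24 (+ $25.00 fee) → $5,204.05
Quarter 2: $5,204.05 +$156.12 interest = $5,360.17; pay $1,929.06 → $3,431.11
Quarter 3: $3,431.11 +$102.93 interest = $3,534.04; pay $1,875.87 → $1,658.17
Quarter 4: $1,658.17 +$49.74 interest = $1,707.91; pay $1,707.91 → $0.00
Total interest: $209.30 + $156.12 + $102.93 + $49.74 = $518.09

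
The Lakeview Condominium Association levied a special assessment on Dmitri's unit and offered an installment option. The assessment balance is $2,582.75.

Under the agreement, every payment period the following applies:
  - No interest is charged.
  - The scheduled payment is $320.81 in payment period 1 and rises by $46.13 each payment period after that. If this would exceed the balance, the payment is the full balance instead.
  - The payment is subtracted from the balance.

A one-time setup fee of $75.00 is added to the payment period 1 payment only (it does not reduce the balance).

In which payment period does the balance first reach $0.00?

6

# | Opening | Payment | Fee | End bal
1 | $2,582.75 | $320.81 | $75.00 | $2,261.94
2 | $2,261.94 | $366.94 | — | $1,895.00
3 | $1,895.00 | $413.07 | — | $1,481.93
4 | $1,481.93 | $459.20 | — | $1,022.73
5 | $1,022.73 | $505.33 | — | $517.40
6 | $517.40 | $517.40 | — | $0.00
Balance reaches $0.00 in payment period 6.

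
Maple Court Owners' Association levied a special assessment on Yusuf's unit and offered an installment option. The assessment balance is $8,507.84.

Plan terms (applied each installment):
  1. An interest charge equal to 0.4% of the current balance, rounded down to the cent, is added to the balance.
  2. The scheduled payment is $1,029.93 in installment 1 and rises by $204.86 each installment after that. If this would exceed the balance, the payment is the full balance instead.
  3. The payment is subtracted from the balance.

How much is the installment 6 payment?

$1,437.24

# | Opening | Interest | Payment | End bal
1 | $8,507.84 | $34.03 | $1,029.93 | $7,511.94
2 | $7,511.94 | $30.04 | $1,234.79 | $6,307.19
3 | $6,307.19 | $25.22 | $1,439.65 | $4,892.76
4 | $4,892.76 | $19.57 | $1,644.51 | $3,267.82
5 | $3,267.82 | $13.07 | $1,849.37 | $1,431.52
6 | $1,431.52 | $5.72 | $1,437.24 | $0.00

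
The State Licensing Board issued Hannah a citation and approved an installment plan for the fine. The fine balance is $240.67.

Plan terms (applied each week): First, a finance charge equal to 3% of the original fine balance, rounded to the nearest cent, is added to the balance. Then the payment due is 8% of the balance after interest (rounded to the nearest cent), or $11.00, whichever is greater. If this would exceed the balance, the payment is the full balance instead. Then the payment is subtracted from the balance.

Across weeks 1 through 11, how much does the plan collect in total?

Week 1: $240.67 +$7.22 interest = $247.89; pay $19.83 → $228.06
Week 2: $228.06 +$7.22 interest = $235.28; pay $18.82 → $216.46
Week 3: $216.46 +$7.22 interest = $223.68; pay $17.89 → $205.79
Week 4: $205.79 +$7.22 interest = $213.01; pay $17.04 → $195.97
Week 5: $195.97 +$7.22 interest = $203.19; pay $16.26 → $186.93
Week 6: $186.93 +$7.22 interest = $194.15; pay $15.53 → $178.62
Week 7: $178.62 +$7.22 interest = $185.84; pay $14.87 → $170.97
Week 8: $170.97 +$7.22 interest = $178.19; pay $14.26 → $163.93
Week 9: $163.93 +$7.22 interest = $171.15; pay $13.69 → $157.46
Week 10: $157.46 +$7.22 interest = $164.68; pay $13.17 → $151.51
Week 11: $151.51 +$7.22 interest = $158.73; pay $12.70 → $146.03
Total paid: $174.06

$174.06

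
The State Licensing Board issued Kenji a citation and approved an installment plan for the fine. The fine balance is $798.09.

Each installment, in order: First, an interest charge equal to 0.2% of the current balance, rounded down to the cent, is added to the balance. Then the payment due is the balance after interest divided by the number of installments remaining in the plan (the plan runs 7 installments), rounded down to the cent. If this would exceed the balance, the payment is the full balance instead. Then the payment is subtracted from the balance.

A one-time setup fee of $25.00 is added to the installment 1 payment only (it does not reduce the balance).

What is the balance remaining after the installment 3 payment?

# | Opening | Interest | Payment | Fee | End bal
1 | $798.09 | $1.59 | $114.24 | $25.00 | $685.44
2 | $685.44 | $1.37 | $114.46 | — | $572.35
3 | $572.35 | $1.14 | $114.69 | — | $458.80

$458.80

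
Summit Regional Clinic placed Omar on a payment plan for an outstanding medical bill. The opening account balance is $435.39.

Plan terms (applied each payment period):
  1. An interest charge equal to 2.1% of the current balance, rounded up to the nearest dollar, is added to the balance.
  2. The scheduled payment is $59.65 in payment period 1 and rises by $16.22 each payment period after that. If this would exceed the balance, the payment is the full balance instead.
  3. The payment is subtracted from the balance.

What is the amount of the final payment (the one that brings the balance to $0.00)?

$9.94

Payment period 1: $435.39 +$10.00 interest = $445.39; pay $59.65 → $385.74
Payment period 2: $385.74 +$9.00 interest = $394.74; pay $75.87 → $318.87
Payment period 3: $318.87 +$7.00 interest = $325.87; pay $92.09 → $233.78
Payment period 4: $233.78 +$5.00 interest = $238.78; pay $108.31 → $130.47
Payment period 5: $130.47 +$3.00 interest = $133.47; pay $124.53 → $8.94
Payment period 6: $8.94 +$1.00 interest = $9.94; pay $9.94 → $0.00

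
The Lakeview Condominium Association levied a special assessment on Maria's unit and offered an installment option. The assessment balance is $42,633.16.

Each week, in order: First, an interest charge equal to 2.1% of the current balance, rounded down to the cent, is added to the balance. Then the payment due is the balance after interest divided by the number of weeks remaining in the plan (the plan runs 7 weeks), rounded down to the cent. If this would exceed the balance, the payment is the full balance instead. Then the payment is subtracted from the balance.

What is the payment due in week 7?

Week 1: opening $42,633.16; interest $895.29 → $43,528.45; payment $6,218.35; balance $37,310.10
Week 2: opening $37,310.10; interest $783.51 → $38,093.61; payment $6,348.93; balance $31,744.68
Week 3: opening $31,744.68; interest $666.63 → $32,411.31; payment $6,482.26; balance $25,929.05
Week 4: opening $25,929.05; interest $544.51 → $26,473.56; payment $6,618.39; balance $19,855.17
Week 5: opening $19,855.17; interest $416.95 → $20,272.12; payment $6,757.37; balance $13,514.75
Week 6: opening $13,514.75; interest $283.80 → $13,798.55; payment $6,899.27; balance $6,899.28
Week 7: opening $6,899.28; interest $144.88 → $7,044.16; payment $7,044.16; balance $0.00

$7,044.16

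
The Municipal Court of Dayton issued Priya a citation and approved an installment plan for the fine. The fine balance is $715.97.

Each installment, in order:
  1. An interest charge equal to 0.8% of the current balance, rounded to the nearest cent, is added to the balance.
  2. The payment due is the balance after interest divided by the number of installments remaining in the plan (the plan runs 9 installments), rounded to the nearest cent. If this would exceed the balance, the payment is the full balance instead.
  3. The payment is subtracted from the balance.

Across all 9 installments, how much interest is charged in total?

$29.27

Installment 1: $715.97 +$5.73 interest = $721.70; pay $80.19 → $641.51
Installment 2: $641.51 +$5.13 interest = $646.64; pay $80.83 → $565.81
Installment 3: $565.81 +$4.53 interest = $570.34; pay $81.48 → $488.86
Installment 4: $488.86 +$3.91 interest = $492.77; pay $82.13 → $410.64
Installment 5: $410.64 +$3.29 interest = $413.93; pay $82.79 → $331.14
Installment 6: $331.14 +$2.65 interest = $333.79; pay $83.45 → $250.34
Installment 7: $250.34 +$2.00 interest = $252.34; pay $84.11 → $168.23
Installment 8: $168.23 +$1.35 interest = $169.58; pay $84.79 → $84.79
Installment 9: $84.79 +$0.68 interest = $85.47; pay $85.47 → $0.00
Total interest: $5.73 + $5.13 + $4.53 + $3.91 + $3.29 + $2.65 + $2.00 + $1.35 + $0.68 = $29.27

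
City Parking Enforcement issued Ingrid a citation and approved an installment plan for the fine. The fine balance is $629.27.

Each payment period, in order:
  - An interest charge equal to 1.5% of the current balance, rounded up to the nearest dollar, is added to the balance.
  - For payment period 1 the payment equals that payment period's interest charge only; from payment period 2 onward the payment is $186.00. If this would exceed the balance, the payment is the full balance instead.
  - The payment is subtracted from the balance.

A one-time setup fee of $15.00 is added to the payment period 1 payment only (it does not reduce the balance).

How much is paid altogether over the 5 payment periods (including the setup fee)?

$678.27

Payment period 1: opening $629.27; interest $10.00 → $639.27; payment $10.00 (+ $15.00 fee); balance $629.27
Payment period 2: opening $629.27; interest $10.00 → $639.27; payment $186.00; balance $453.27
Payment period 3: opening $453.27; interest $7.00 → $460.27; payment $186.00; balance $274.27
Payment period 4: opening $274.27; interest $5.00 → $279.27; payment $186.00; balance $93.27
Payment period 5: opening $93.27; interest $2.00 → $95.27; payment $95.27; balance $0.00
Total paid: $678.27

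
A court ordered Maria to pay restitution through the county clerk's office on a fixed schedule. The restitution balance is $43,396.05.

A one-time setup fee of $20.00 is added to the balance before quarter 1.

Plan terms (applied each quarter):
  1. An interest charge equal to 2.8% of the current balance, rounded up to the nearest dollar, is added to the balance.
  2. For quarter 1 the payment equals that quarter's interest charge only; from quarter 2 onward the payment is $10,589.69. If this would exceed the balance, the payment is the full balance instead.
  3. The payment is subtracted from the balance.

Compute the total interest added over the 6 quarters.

$4,598.00

Quarter 1: opening $43,416.05; interest $1,216.00 → $44,632.05; payment $1,216.00; balance $43,416.05
Quarter 2: opening $43,416.05; interest $1,216.00 → $44,632.05; payment $10,589.69; balance $34,042.36
Quarter 3: opening $34,042.36; interest $954.00 → $34,996.36; payment $10,589.69; balance $24,406.67
Quarter 4: opening $24,406.67; interest $684.00 → $25,090.67; payment $10,589.69; balance $14,500.98
Quarter 5: opening $14,500.98; interest $407.00 → $14,907.98; payment $10,589.69; balance $4,318.29
Quarter 6: opening $4,318.29; interest $121.00 → $4,439.29; payment $4,439.29; balance $0.00
Total interest: $1,216.00 + $1,216.00 + $954.00 + $684.00 + $407.00 + $121.00 = $4,598.00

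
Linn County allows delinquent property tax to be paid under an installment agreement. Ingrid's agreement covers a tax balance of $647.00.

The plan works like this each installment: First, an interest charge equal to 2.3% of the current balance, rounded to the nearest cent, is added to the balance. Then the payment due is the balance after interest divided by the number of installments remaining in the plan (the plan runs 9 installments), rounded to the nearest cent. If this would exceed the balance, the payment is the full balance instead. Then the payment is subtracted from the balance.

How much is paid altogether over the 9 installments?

Installment 1: opening $647.00; interest $14.88 → $661.88; payment $73.54; balance $588.34
Installment 2: opening $588.34; interest $13.53 → $601.87; payment $75.23; balance $526.64
Installment 3: opening $526.64; interest $12.11 → $538.75; payment $76.96; balance $461.79
Installment 4: opening $461.79; interest $10.62 → $472.41; payment $78.74; balance $393.67
Installment 5: opening $393.67; interest $9.05 → $402.72; payment $80.54; balance $322.18
Installment 6: opening $322.18; interest $7.41 → $329.59; payment $82.40; balance $247.19
Installment 7: opening $247.19; interest $5.69 → $252.88; payment $84.29; balance $168.59
Installment 8: opening $168.59; interest $3.88 → $172.47; payment $86.24; balance $86.23
Installment 9: opening $86.23; interest $1.98 → $88.21; payment $88.21; balance $0.00
Total paid: $726.15

$726.15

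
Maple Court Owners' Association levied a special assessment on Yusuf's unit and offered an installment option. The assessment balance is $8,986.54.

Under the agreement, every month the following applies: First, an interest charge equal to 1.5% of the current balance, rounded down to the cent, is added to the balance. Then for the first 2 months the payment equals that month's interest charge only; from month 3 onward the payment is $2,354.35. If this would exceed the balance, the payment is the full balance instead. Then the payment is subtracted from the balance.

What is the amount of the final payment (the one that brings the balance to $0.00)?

$2,260.90

Month 1: opening $8,986.54; interest $134.79 → $9,121.33; payment $134.79; balance $8,986.54
Month 2: opening $8,986.54; interest $134.79 → $9,121.33; payment $134.79; balance $8,986.54
Month 3: opening $8,986.54; interest $134.79 → $9,121.33; payment $2,354.35; balance $6,766.98
Month 4: opening $6,766.98; interest $101.50 → $6,868.48; payment $2,354.35; balance $4,514.13
Month 5: opening $4,514.13; interest $67.71 → $4,581.84; payment $2,354.35; balance $2,227.49
Month 6: opening $2,227.49; interest $33.41 → $2,260.90; payment $2,260.90; balance $0.00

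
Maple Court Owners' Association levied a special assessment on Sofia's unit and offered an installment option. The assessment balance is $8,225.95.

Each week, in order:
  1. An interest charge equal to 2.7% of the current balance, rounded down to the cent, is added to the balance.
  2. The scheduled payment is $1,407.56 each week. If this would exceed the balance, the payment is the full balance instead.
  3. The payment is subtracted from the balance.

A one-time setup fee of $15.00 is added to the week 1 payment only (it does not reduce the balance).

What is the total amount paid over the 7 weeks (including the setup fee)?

$9,092.40

Week 1: opening $8,225.95; interest $222.10 → $8,448.05; payment $1,407.56 (+ $15.00 fee); balance $7,040.49
Week 2: opening $7,040.49; interest $190.09 → $7,230.58; payment $1,407.56; balance $5,823.02
Week 3: opening $5,823.02; interest $157.22 → $5,980.24; payment $1,407.56; balance $4,572.68
Week 4: opening $4,572.68; interest $123.46 → $4,696.14; payment $1,407.56; balance $3,288.58
Week 5: opening $3,288.58; interest $88.79 → $3,377.37; payment $1,407.56; balance $1,969.81
Week 6: opening $1,969.81; interest $53.18 → $2,022.99; payment $1,407.56; balance $615.43
Week 7: opening $615.43; interest $16.61 → $632.04; payment $632.04; balance $0.00
Total paid: $9,092.40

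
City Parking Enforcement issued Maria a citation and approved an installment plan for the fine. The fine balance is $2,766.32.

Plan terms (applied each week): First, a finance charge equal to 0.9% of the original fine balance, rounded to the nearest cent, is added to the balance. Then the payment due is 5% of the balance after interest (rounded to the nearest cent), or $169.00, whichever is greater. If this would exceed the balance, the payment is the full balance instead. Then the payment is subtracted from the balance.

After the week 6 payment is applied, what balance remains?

Week 1: $2,766.32 +$24.90 interest = $2,791.22; pay $169.00 → $2,622.22
Week 2: $2,622.22 +$24.90 interest = $2,647.12; pay $169.00 → $2,478.12
Week 3: $2,478.12 +$24.90 interest = $2,503.02; pay $169.00 → $2,334.02
Week 4: $2,334.02 +$24.90 interest = $2,358.92; pay $169.00 → $2,189.92
Week 5: $2,189.92 +$24.90 interest = $2,214.82; pay $169.00 → $2,045.82
Week 6: $2,045.82 +$24.90 interest = $2,070.72; pay $169.00 → $1,901.72

$1,901.72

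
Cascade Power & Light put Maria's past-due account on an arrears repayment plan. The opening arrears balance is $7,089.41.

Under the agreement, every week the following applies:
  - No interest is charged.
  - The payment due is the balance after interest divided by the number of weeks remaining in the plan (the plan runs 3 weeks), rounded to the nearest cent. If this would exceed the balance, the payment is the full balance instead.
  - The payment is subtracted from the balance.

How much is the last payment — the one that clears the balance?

Week 1: opening $7,089.41; payment $2,363.14; balance $4,726.27
Week 2: opening $4,726.27; payment $2,363.14; balance $2,363.13
Week 3: opening $2,363.13; payment $2,363.13; balance $0.00

$2,363.13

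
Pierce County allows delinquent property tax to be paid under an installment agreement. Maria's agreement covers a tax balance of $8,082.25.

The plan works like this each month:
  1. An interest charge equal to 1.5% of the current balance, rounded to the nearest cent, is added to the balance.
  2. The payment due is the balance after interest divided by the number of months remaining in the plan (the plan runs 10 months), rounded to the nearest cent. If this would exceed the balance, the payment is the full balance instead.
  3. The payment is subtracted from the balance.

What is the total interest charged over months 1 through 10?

# | Opening | Interest | Payment | End bal
1 | $8,082.25 | $121.23 | $820.35 | $7,383.13
2 | $7,383.13 | $110.75 | $832.65 | $6,661.23
3 | $6,661.23 | $99.92 | $845.14 | $5,916.01
4 | $5,916.01 | $88.74 | $857.82 | $5,146.93
5 | $5,146.93 | $77.20 | $870.69 | $4,353.44
6 | $4,353.44 | $65.30 | $883.75 | $3,534.99
7 | $3,534.99 | $53.02 | $897.00 | $2,691.01
8 | $2,691.01 | $40.37 | $910.46 | $1,820.92
9 | $1,820.92 | $27.31 | $924.12 | $924.11
10 | $924.11 | $13.86 | $937.97 | $0.00
Total interest: $121.23 + $110.75 + $99.92 + $88.74 + $77.20 + $65.30 + $53.02 + $40.37 + $27.31 + $13.86 = $697.70

$697.70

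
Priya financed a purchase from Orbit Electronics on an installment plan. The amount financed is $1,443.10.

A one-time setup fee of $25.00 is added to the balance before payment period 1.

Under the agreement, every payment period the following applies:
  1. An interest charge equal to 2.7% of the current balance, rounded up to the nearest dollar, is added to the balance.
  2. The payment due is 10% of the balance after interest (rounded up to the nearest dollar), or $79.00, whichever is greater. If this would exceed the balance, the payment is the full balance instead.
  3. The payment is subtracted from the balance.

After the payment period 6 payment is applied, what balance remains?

# | Opening | Interest | Payment | End bal
1 | $1,468.10 | $40.00 | $151.00 | $1,357.10
2 | $1,357.10 | $37.00 | $140.00 | $1,254.10
3 | $1,254.10 | $34.00 | $129.00 | $1,159.10
4 | $1,159.10 | $32.00 | $120.00 | $1,071.10
5 | $1,071.10 | $29.00 | $111.00 | $989.10
6 | $989.10 | $27.00 | $102.00 | $914.10

$914.10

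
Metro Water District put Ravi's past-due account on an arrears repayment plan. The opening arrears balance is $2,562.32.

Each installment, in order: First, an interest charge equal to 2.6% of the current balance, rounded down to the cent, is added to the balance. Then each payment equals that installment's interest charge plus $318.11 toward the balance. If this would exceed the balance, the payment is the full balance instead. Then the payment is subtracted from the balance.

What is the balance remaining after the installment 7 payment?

Installment 1: $2,562.32 +$66.62 interest = $2,628.94; pay $384.73 → $2,244.21
Installment 2: $2,244.21 +$58.34 interest = $2,302.55; pay $376.45 → $1,926.10
Installment 3: $1,926.10 +$50.07 interest = $1,976.17; pay $368.18 → $1,607.99
Installment 4: $1,607.99 +$41.80 interest = $1,649.79; pay $359.91 → $1,289.88
Installment 5: $1,289.88 +$33.53 interest = $1,323.41; pay $351.64 → $971.77
Installment 6: $971.77 +$25.26 interest = $997.03; pay $343.37 → $653.66
Installment 7: $653.66 +$16.99 interest = $670.65; pay $335.10 → $335.55

$335.55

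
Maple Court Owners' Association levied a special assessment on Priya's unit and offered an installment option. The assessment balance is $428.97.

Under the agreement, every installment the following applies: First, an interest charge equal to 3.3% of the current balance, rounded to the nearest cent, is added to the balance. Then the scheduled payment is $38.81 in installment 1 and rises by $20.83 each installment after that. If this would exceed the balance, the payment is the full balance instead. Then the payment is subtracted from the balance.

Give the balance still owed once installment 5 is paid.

# | Opening | Interest | Payment | End bal
1 | $428.97 | $14.16 | $38.81 | $404.32
2 | $404.32 | $13.34 | $59.64 | $358.02
3 | $358.02 | $11.81 | $80.47 | $289.36
4 | $289.36 | $9.55 | $101.30 | $197.61
5 | $197.61 | $6.52 | $122.13 | $82.00

$82.00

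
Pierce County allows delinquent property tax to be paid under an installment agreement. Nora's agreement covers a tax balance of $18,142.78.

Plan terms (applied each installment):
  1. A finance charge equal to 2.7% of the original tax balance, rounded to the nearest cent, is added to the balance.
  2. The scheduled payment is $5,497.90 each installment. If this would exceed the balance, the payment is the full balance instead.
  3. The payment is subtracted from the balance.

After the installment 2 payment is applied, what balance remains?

$8,126.70

Installment 1: $18,142.78 +$489.86 interest = $18,632.64; pay $5,497.90 → $13,134.74
Installment 2: $13,134.74 +$489.86 interest = $13,624.60; pay $5,497.90 → $8,126.70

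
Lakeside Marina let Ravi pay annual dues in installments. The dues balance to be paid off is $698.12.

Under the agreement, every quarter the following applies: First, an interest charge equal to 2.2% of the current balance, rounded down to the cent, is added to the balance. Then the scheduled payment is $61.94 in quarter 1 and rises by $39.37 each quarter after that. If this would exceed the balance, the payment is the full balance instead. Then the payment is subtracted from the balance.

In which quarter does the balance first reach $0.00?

6

# | Opening | Interest | Payment | End bal
1 | $698.12 | $15.35 | $61.94 | $651.53
2 | $651.53 | $14.33 | $101.31 | $564.55
3 | $564.55 | $12.42 | $140.68 | $436.29
4 | $436.29 | $9.59 | $180.05 | $265.83
5 | $265.83 | $5.84 | $219.42 | $52.25
6 | $52.25 | $1.14 | $53.39 | $0.00
Balance reaches $0.00 in quarter 6.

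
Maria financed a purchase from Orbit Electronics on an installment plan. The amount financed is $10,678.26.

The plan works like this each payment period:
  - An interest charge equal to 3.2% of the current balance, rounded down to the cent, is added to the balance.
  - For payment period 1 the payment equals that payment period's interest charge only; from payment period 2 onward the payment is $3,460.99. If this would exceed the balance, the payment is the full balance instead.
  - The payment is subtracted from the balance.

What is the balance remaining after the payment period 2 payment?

Payment period 1: $10,678.26 +$341.70 interest = $11,019.96; pay $341.70 → $10,678.26
Payment period 2: $10,678.26 +$341.70 interest = $11,019.96; pay $3,460.99 → $7,558.97

$7,558.97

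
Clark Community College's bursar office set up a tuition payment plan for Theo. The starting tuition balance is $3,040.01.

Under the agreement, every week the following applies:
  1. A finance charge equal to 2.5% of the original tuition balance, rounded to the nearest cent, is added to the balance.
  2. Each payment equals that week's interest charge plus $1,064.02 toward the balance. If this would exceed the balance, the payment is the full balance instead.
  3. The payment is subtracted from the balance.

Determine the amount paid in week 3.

Week 1: opening $3,040.01; interest $76.00 → $3,116.01; payment $1,140.02; balance $1,975.99
Week 2: opening $1,975.99; interest $76.00 → $2,051.99; payment $1,140.02; balance $911.97
Week 3: opening $911.97; interest $76.00 → $987.97; payment $987.97; balance $0.00

$987.97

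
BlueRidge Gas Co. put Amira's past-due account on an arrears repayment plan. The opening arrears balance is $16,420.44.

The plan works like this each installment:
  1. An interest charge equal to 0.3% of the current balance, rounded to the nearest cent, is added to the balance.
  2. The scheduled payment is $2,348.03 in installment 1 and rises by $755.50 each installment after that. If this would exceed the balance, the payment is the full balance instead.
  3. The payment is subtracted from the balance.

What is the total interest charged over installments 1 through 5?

# | Opening | Interest | Payment | End bal
1 | $16,420.44 | $49.26 | $2,348.03 | $14,121.67
2 | $14,121.67 | $42.37 | $3,103.53 | $11,060.51
3 | $11,060.51 | $33.18 | $3,859.03 | $7,234.66
4 | $7,234.66 | $21.70 | $4,614.53 | $2,641.83
5 | $2,641.83 | $7.93 | $2,649.76 | $0.00
Total interest: $49.26 + $42.37 + $33.18 + $21.70 + $7.93 = $154.44

$154.44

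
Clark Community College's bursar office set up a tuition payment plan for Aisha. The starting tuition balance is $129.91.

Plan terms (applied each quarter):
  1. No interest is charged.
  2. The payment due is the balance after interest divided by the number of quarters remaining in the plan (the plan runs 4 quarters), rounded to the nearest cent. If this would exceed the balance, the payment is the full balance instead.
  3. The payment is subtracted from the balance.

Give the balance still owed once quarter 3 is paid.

Quarter 1: $129.91 − $32.48 → $97.43
Quarter 2: $97.43 − $32.48 → $64.95
Quarter 3: $64.95 − $32.48 → $32.47

$32.47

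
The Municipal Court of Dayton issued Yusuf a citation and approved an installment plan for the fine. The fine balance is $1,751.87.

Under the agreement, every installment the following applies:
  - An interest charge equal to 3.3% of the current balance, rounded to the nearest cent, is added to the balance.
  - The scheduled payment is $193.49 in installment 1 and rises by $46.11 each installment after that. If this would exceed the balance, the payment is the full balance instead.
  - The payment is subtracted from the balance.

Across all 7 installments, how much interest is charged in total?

$250.26

# | Opening | Interest | Payment | End bal
1 | $1,751.87 | $57.81 | $193.49 | $1,616.19
2 | $1,616.19 | $53.33 | $239.60 | $1,429.92
3 | $1,429.92 | $47.19 | $285.71 | $1,191.40
4 | $1,191.40 | $39.32 | $331.82 | $898.90
5 | $898.90 | $29.66 | $377.93 | $550.63
6 | $550.63 | $18.17 | $424.04 | $144.76
7 | $144.76 | $4.78 | $149.54 | $0.00
Total interest: $57.81 + $53.33 + $47.19 + $39.32 + $29.66 + $18.17 + $4.78 = $250.26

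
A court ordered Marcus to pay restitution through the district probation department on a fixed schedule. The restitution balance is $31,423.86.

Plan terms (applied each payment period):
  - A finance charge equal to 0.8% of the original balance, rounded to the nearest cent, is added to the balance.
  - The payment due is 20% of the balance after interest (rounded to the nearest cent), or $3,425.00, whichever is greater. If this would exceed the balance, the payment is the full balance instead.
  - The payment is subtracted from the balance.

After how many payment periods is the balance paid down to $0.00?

Payment period 1: $31,423.86 +$251.39 interest = $31,675.25; pay $6,335.05 → $25,340.20
Payment period 2: $25,340.20 +$251.39 interest = $25,591.59; pay $5,118.32 → $20,473.27
Payment period 3: $20,473.27 +$251.39 interest = $20,724.66; pay $4,144.93 → $16,579.73
Payment period 4: $16,579.73 +$251.39 interest = $16,831.12; pay $3,425.00 → $13,406.12
Payment period 5: $13,406.12 +$251.39 interest = $13,657.51; pay $3,425.00 → $10,232.51
Payment period 6: $10,232.51 +$251.39 interest = $10,483.90; pay $3,425.00 → $7,058.90
Payment period 7: $7,058.90 +$251.39 interest = $7,310.29; pay $3,425.00 → $3,885.29
Payment period 8: $3,885.29 +$251.39 interest = $4,136.68; pay $3,425.00 → $711.68
Payment period 9: $711.68 +$251.39 interest = $963.07; pay $963.07 → $0.00
Balance reaches $0.00 in payment period 9.

9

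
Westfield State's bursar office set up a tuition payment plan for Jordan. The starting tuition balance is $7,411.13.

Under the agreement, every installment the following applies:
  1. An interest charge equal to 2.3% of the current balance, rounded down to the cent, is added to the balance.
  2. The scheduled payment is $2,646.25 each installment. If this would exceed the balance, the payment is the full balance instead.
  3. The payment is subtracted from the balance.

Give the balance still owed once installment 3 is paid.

Installment 1: opening $7,411.13; interest $170.45 → $7,581.58; payment $2,646.25; balance $4,935.33
Installment 2: opening $4,935.33; interest $113.51 → $5,048.84; payment $2,646.25; balance $2,402.59
Installment 3: opening $2,402.59; interest $55.25 → $2,457.84; payment $2,457.84; balance $0.00

$0.00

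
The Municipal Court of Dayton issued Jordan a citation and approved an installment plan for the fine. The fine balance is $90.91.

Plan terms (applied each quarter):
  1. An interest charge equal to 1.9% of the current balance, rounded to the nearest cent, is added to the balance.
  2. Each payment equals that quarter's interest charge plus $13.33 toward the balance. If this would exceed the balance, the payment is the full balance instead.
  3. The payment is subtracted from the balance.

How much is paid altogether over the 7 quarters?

$97.68

Quarter 1: opening $90.91; interest $1.73 → $92.64; payment $15.06; balance $77.58
Quarter 2: opening $77.58; interest $1.47 → $79.05; payment $14.80; balance $64.25
Quarter 3: opening $64.25; interest $1.22 → $65.47; payment $14.55; balance $50.92
Quarter 4: opening $50.92; interest $0.97 → $51.89; payment $14.30; balance $37.59
Quarter 5: opening $37.59; interest $0.71 → $38.30; payment $14.04; balance $24.26
Quarter 6: opening $24.26; interest $0.46 → $24.72; payment $13.79; balance $10.93
Quarter 7: opening $10.93; interest $0.21 → $11.14; payment $11.14; balance $0.00
Total paid: $97.68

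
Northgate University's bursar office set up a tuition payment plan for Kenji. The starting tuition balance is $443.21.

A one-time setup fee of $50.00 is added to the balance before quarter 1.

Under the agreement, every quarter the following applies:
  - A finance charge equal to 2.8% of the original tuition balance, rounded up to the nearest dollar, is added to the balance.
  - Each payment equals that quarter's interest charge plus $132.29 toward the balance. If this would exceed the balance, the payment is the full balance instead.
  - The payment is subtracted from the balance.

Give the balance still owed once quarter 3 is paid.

Quarter 1: opening $493.21; interest $13.00 → $506.21; payment $145.29; balance $360.92
Quarter 2: opening $360.92; interest $13.00 → $373.92; payment $145.29; balance $228.63
Quarter 3: opening $228.63; interest $13.00 → $241.63; payment $145.29; balance $96.34

$96.34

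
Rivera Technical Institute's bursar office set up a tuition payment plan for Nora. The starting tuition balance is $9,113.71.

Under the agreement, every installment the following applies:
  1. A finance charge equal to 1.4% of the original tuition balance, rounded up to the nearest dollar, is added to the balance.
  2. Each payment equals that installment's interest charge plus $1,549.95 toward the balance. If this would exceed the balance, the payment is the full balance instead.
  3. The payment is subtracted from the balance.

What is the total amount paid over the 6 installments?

Installment 1: $9,113.71 +$128.00 interest = $9,241.71; pay $1,677.95 → $7,563.76
Installment 2: $7,563.76 +$128.00 interest = $7,691.76; pay $1,677.95 → $6,013.81
Installment 3: $6,013.81 +$128.00 interest = $6,141.81; pay $1,677.95 → $4,463.86
Installment 4: $4,463.86 +$128.00 interest = $4,591.86; pay $1,677.95 → $2,913.91
Installment 5: $2,913.91 +$128.00 interest = $3,041.91; pay $1,677.95 → $1,363.96
Installment 6: $1,363.96 +$128.00 interest = $1,491.96; pay $1,491.96 → $0.00
Total paid: $9,881.71

$9,881.71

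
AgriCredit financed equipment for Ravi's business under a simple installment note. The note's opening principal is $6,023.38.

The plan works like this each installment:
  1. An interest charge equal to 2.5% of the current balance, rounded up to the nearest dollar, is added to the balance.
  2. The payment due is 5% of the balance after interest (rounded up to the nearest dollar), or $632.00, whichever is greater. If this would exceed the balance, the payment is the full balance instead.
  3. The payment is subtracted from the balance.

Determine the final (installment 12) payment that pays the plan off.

Installment 1: $6,023.38 +$151.00 interest = $6,174.38; pay $632.00 → $5,542.38
Installment 2: $5,542.38 +$139.00 interest = $5,681.38; pay $632.00 → $5,049.38
Installment 3: $5,049.38 +$127.00 interest = $5,176.38; pay $632.00 → $4,544.38
Installment 4: $4,544.38 +$114.00 interest = $4,658.38; pay $632.00 → $4,026.38
Installment 5: $4,026.38 +$101.00 interest = $4,127.38; pay $632.00 → $3,495.38
Installment 6: $3,495.38 +$88.00 interest = $3,583.38; pay $632.00 → $2,951.38
Installment 7: $2,951.38 +$74.00 interest = $3,025.38; pay $632.00 → $2,393.38
Installment 8: $2,393.38 +$60.00 interest = $2,453.38; pay $632.00 → $1,821.38
Installment 9: $1,821.38 +$46.00 interest = $1,867.38; pay $632.00 → $1,235.38
Installment 10: $1,235.38 +$31.00 interest = $1,266.38; pay $632.00 → $634.38
Installment 11: $634.38 +$16.00 interest = $650.38; pay $632.00 → $18.38
Installment 12: $18.38 +$1.00 interest = $19.38; pay $19.38 → $0.00

$19.38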